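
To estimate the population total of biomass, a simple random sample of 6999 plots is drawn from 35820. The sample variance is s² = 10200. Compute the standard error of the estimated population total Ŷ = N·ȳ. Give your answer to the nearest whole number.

Var(Ŷ) = N²·Var(ȳ) = N²·(1 − n/N)·s²/n.
f = 6999/35820 = 0.19539363; Var(ȳ) = 0.80460637·10200/6999 = 1.1725939.
Var(Ŷ) = 35820² · 1.1725939 = 1.5045229 × 10^9.
SE(Ŷ) = √(1.5045229 × 10^9) = 38788.

38788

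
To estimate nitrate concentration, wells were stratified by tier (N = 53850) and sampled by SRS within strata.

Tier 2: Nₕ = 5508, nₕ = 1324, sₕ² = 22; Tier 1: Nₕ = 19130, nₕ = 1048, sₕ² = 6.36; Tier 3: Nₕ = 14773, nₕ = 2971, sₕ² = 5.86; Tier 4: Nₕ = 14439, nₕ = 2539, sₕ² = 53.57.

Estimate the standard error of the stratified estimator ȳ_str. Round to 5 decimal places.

0.04717

Var(ȳ_str) = Σₕ Wₕ²(1 − fₕ)sₕ²/nₕ with Wₕ = Nₕ/N, N = 53850.
Tier 2: Wₕ = 0.10228412; term = 0.10228412²·(1 − 0.24037763)·22/1324 = 1.3205319 × 10^-4.
Tier 1: Wₕ = 0.35524605; term = 0.35524605²·(1 − 0.05478306)·6.36/1048 = 7.2391213 × 10^-4.
Tier 3: Wₕ = 0.27433612; term = 0.27433612²·(1 − 0.20111013)·5.86/2971 = 1.1858994 × 10^-4.
Tier 4: Wₕ = 0.26813370; term = 0.26813370²·(1 − 0.17584320)·53.57/2539 = 0.0012501773.
Sum = 0.0022247326.
SE = √(0.0022247326) = 0.04717.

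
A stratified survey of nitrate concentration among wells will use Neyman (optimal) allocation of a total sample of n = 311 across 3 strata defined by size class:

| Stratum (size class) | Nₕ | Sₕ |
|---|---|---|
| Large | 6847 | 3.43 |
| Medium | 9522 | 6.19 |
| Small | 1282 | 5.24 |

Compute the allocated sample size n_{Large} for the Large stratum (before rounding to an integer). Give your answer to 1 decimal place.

81.9

Neyman allocation: nₕ = n·NₕSₕ / Σⱼ NⱼSⱼ.
Σ NⱼSⱼ = 6847·3.43 + 9522·6.19 + 1282·5.24 = 89144.07.
n_{Large} = 311·6847·3.43 / 89144.07 = 81.9.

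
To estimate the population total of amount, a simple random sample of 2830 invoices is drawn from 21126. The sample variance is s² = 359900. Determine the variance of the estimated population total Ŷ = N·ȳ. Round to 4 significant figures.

4.916 × 10^10

Var(Ŷ) = N²·Var(ȳ) = N²·(1 − n/N)·s²/n.
f = 2830/21126 = 0.13395816; Var(ȳ) = 0.86604184·359900/2830 = 110.13726.
Var(Ŷ) = 21126² · 110.13726 = 4.9155127 × 10^10.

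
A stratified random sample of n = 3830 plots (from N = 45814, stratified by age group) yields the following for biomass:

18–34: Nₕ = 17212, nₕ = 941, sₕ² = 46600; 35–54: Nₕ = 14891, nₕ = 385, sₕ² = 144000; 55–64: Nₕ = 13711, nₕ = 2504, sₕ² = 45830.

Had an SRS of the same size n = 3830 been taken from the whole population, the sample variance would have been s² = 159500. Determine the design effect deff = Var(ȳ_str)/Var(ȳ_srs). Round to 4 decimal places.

Var(ȳ_str) = Σ Wₕ²(1−fₕ)sₕ²/nₕ with Wₕ = Nₕ/45814:
  18–34: (17212/45814)²·(1−941/17212)·46600/941 = 6.607626
  35–54: (14891/45814)²·(1−385/14891)·144000/385 = 38.492567
  55–64: (13711/45814)²·(1−2504/13711)·45830/2504 = 1.3399161
  → Var(ȳ_str) = 46.440109.
Var(ȳ_srs) = (1 − 3830/45814)·159500/3830 = 38.16344.
deff = 46.440109 / 38.16344 = 1.2169.

1.2169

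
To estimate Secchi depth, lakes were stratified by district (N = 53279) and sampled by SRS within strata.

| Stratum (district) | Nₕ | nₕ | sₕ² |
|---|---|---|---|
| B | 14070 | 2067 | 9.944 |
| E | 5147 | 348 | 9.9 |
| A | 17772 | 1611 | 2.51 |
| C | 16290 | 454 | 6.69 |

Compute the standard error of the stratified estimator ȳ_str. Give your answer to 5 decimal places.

Var(ȳ_str) = Σₕ Wₕ²(1 − fₕ)sₕ²/nₕ with Wₕ = Nₕ/N, N = 53279.
B: Wₕ = 0.26408153; term = 0.26408153²·(1 − 0.14690832)·9.944/2067 = 2.8621501 × 10^-4.
E: Wₕ = 0.09660467; term = 0.09660467²·(1 − 0.06761220)·9.9/348 = 2.4754191 × 10^-4.
A: Wₕ = 0.33356482; term = 0.33356482²·(1 − 0.09064821)·2.51/1611 = 1.5764151 × 10^-4.
C: Wₕ = 0.30574898; term = 0.30574898²·(1 − 0.02786986)·6.69/454 = 0.0013391361.
Sum = 0.0020305345.
SE = √(0.0020305345) = 0.04506.

0.04506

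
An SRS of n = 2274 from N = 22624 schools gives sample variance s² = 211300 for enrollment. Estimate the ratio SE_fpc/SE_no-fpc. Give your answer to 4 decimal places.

0.9484

f = n/N = 2274/22624 = 0.10051273.
SE_no-fpc = √(s²/n) = 9.6395002; SE_fpc = √((1−f)s²/n) = 9.1422276.
Ratio = √(1−f) = 0.94841303.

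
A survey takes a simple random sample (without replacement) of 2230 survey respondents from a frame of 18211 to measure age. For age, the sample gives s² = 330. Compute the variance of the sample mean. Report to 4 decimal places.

0.1299

Under SRS without replacement, Var(ȳ) = (1 − f)·s²/n with f = n/N = 2230/18211 = 0.12245346.
Var(ȳ) = (1 − 0.12245346)·330/2230 = 0.87754654·0.14798206 = 0.12986115.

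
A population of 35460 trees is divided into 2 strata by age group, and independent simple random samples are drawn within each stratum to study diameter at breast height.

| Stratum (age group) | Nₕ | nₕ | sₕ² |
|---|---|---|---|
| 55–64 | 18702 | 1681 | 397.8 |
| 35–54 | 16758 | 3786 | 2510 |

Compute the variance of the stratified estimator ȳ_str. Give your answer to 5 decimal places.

0.17452

Var(ȳ_str) = Σₕ Wₕ²(1 − fₕ)sₕ²/nₕ with Wₕ = Nₕ/N, N = 35460.
55–64: Wₕ = 0.52741117; term = 0.52741117²·(1 − 0.08988343)·397.8/1681 = 0.059909091.
35–54: Wₕ = 0.47258883; term = 0.47258883²·(1 − 0.22592195)·2510/3786 = 0.11461588.
Sum = 0.17452497.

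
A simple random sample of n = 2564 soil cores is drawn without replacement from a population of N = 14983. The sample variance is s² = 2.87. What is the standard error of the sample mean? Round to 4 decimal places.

Under SRS without replacement, Var(ȳ) = (1 − f)·s²/n with f = n/N = 2564/14983 = 0.17112728.
Var(ȳ) = (1 − 0.17112728)·2.87/2564 = 0.82887272·0.0011193448 = 9.2779435 × 10^-4.
SE(ȳ) = √(9.2779435 × 10^-4) = 0.0305.

0.0305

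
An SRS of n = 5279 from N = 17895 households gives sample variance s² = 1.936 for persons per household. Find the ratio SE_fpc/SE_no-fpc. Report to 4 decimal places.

f = n/N = 5279/17895 = 0.29499860.
SE_no-fpc = √(s²/n) = 0.019150356; SE_fpc = √((1−f)s²/n) = 0.016079474.
Ratio = √(1−f) = 0.83964361.

0.8396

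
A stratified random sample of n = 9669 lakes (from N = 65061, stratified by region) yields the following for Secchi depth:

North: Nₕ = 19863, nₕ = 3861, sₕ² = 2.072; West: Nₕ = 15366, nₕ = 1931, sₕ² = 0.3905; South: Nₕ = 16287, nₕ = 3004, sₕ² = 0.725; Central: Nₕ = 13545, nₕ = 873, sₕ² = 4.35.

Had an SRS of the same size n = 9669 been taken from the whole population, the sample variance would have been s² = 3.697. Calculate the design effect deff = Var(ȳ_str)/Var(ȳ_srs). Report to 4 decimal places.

Var(ȳ_str) = Σ Wₕ²(1−fₕ)sₕ²/nₕ with Wₕ = Nₕ/65061:
  North: (19863/65061)²·(1−3861/19863)·2.072/3861 = 4.0296524 × 10^-5
  West: (15366/65061)²·(1−1931/15366)·0.3905/1931 = 9.8626994 × 10^-6
  South: (16287/65061)²·(1−3004/16287)·0.725/3004 = 1.233485 × 10^-5
  Central: (13545/65061)²·(1−873/13545)·4.35/873 = 2.0204947 × 10^-4
  → Var(ȳ_str) = 2.6454354 × 10^-4.
Var(ȳ_srs) = (1 − 9669/65061)·3.697/9669 = 3.2553239 × 10^-4.
deff = (2.6454354 × 10^-4) / (3.2553239 × 10^-4) = 0.8126.

0.8126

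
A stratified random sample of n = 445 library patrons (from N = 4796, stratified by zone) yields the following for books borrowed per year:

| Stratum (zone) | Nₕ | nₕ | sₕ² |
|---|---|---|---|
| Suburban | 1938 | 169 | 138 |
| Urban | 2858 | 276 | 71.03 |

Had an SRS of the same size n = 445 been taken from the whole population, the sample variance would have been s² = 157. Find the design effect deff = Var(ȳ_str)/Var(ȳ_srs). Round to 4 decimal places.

Var(ȳ_str) = Σ Wₕ²(1−fₕ)sₕ²/nₕ with Wₕ = Nₕ/4796:
  Suburban: (1938/4796)²·(1−169/1938)·138/169 = 0.12170702
  Urban: (2858/4796)²·(1−276/2858)·71.03/276 = 0.082564403
  → Var(ȳ_str) = 0.20427142.
Var(ȳ_srs) = (1 − 445/4796)·157/445 = 0.32007338.
deff = 0.20427142 / 0.32007338 = 0.6382.

0.6382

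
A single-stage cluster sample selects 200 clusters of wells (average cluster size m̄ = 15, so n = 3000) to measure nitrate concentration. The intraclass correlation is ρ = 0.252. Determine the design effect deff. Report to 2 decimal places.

deff = 1 + (15 − 1)·0.252 = 1 + 3.528 = 4.528.

4.53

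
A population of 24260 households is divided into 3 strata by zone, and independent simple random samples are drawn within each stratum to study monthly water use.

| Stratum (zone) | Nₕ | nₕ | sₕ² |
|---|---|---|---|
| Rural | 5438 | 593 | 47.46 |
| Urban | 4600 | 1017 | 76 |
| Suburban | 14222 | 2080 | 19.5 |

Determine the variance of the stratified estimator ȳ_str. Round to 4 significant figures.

Var(ȳ_str) = Σₕ Wₕ²(1 − fₕ)sₕ²/nₕ with Wₕ = Nₕ/N, N = 24260.
Rural: Wₕ = 0.22415499; term = 0.22415499²·(1 − 0.10904744)·47.46/593 = 0.0035828154.
Urban: Wₕ = 0.18961253; term = 0.18961253²·(1 − 0.22108696)·76/1017 = 0.002092742.
Suburban: Wₕ = 0.58623248; term = 0.58623248²·(1 − 0.14625229)·19.5/2080 = 0.0027506833.
Sum = 0.0084262407.

0.008426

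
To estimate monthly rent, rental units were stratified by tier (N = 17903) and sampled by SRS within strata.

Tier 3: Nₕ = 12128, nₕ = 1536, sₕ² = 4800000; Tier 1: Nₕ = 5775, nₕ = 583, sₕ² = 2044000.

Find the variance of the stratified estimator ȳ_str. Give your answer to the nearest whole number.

1580

Var(ȳ_str) = Σₕ Wₕ²(1 − fₕ)sₕ²/nₕ with Wₕ = Nₕ/N, N = 17903.
Tier 3: Wₕ = 0.67742836; term = 0.67742836²·(1 − 0.12664908)·4800000/1536 = 1252.4649.
Tier 1: Wₕ = 0.32257164; term = 0.32257164²·(1 − 0.10095238)·2044000/583 = 327.98002.
Sum = 1580.4449.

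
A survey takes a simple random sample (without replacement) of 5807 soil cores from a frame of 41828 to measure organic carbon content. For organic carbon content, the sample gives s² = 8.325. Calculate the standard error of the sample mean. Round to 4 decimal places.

0.0351

Under SRS without replacement, Var(ȳ) = (1 − f)·s²/n with f = n/N = 5807/41828 = 0.13883045.
Var(ȳ) = (1 − 0.13883045)·8.325/5807 = 0.86116955·0.0014336146 = 0.0012345852.
SE(ȳ) = √(0.0012345852) = 0.0351.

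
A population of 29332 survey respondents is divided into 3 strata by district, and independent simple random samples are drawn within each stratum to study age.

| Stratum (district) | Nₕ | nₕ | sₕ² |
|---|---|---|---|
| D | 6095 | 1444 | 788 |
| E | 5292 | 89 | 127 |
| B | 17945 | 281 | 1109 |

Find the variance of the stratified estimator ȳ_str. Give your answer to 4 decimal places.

1.5177

Var(ȳ_str) = Σₕ Wₕ²(1 − fₕ)sₕ²/nₕ with Wₕ = Nₕ/N, N = 29332.
D: Wₕ = 0.20779354; term = 0.20779354²·(1 − 0.23691550)·788/1444 = 0.01798025.
E: Wₕ = 0.18041729; term = 0.18041729²·(1 − 0.01681784)·127/89 = 0.045667162.
B: Wₕ = 0.61178917; term = 0.61178917²·(1 − 0.01565896)·1109/281 = 1.4540334.
Sum = 1.5176808.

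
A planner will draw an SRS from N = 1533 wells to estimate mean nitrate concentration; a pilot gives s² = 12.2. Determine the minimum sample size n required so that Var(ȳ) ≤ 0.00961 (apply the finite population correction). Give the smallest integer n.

Without fpc, n₀ = s²/D = 12.2/0.00961 = 1269.5109.
With fpc, (1 − n/N)·s²/n ≤ D requires n ≥ n₀/(1 + n₀/N) = 1269.5109/(1 + 1269.5109/1533) = 694.4345.
Rounding up, n = 695.

695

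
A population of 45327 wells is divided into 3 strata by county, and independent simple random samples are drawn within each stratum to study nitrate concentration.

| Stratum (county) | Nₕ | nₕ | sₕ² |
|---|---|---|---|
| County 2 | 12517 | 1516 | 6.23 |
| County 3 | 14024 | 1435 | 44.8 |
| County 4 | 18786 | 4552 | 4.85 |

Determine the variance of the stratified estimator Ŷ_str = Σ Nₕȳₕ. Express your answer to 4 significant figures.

6.363 × 10^6

Var(Ŷ_str) = Σₕ Nₕ²(1 − fₕ)sₕ²/nₕ.
County 2: 12517²·(1 − 1516/12517)·6.23/1516 = 565875.98.
County 3: 14024²·(1 − 1435/14024)·44.8/1435 = 5.5117467 × 10^6.
County 4: 18786²·(1 − 4552/18786)·4.85/4552 = 284905.46.
Sum = 6.3625281 × 10^6.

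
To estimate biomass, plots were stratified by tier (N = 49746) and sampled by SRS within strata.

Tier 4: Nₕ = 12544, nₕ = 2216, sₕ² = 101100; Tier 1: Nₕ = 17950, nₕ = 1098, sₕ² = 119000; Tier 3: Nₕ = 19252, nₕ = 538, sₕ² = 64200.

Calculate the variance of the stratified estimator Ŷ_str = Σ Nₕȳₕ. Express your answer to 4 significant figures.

Var(Ŷ_str) = Σₕ Nₕ²(1 − fₕ)sₕ²/nₕ.
Tier 4: 12544²·(1 − 2216/12544)·101100/2216 = 5.9106286 × 10^9.
Tier 1: 17950²·(1 − 1098/17950)·119000/1098 = 3.2783893 × 10^10.
Tier 3: 19252²·(1 − 538/19252)·64200/538 = 4.2992751 × 10^10.
Sum = 8.1687273 × 10^10.

8.169 × 10^10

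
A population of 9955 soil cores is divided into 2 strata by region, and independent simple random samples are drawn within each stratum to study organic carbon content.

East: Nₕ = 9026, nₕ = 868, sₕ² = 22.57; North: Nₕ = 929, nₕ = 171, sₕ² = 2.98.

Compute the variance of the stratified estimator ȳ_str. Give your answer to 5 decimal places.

0.01944

Var(ȳ_str) = Σₕ Wₕ²(1 − fₕ)sₕ²/nₕ with Wₕ = Nₕ/N, N = 9955.
East: Wₕ = 0.90668006; term = 0.90668006²·(1 − 0.09616663)·22.57/868 = 0.019320054.
North: Wₕ = 0.09331994; term = 0.09331994²·(1 − 0.18406889)·2.98/171 = 1.2382905 × 10^-4.
Sum = 0.019443883.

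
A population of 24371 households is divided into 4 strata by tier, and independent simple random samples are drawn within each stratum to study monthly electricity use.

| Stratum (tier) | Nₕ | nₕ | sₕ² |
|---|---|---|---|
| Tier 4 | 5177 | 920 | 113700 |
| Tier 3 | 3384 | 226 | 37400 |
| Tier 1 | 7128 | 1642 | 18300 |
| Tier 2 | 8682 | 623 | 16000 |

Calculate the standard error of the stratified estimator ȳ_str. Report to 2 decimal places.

Var(ȳ_str) = Σₕ Wₕ²(1 − fₕ)sₕ²/nₕ with Wₕ = Nₕ/N, N = 24371.
Tier 4: Wₕ = 0.21242460; term = 0.21242460²·(1 − 0.17770910)·113700/920 = 4.5857223.
Tier 3: Wₕ = 0.13885356; term = 0.13885356²·(1 − 0.06678487)·37400/226 = 2.9775492.
Tier 1: Wₕ = 0.29247877; term = 0.29247877²·(1 − 0.23035915)·18300/1642 = 0.73376118.
Tier 2: Wₕ = 0.35624308; term = 0.35624308²·(1 − 0.07175766)·16000/623 = 3.0254235.
Sum = 11.322456.
SE = √(11.322456) = 3.36.

3.36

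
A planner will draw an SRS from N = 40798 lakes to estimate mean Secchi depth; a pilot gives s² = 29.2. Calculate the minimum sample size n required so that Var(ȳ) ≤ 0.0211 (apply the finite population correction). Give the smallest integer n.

Without fpc, n₀ = s²/D = 29.2/0.0211 = 1383.8863.
With fpc, (1 − n/N)·s²/n ≤ D requires n ≥ n₀/(1 + n₀/N) = 1383.8863/(1 + 1383.8863/40798) = 1338.4843.
Rounding up, n = 1339.

1339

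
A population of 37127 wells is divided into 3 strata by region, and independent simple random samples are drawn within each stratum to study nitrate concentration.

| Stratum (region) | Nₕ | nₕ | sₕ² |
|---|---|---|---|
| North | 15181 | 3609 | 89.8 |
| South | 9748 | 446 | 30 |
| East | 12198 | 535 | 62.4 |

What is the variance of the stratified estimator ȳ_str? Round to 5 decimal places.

Var(ȳ_str) = Σₕ Wₕ²(1 − fₕ)sₕ²/nₕ with Wₕ = Nₕ/N, N = 37127.
North: Wₕ = 0.40889380; term = 0.40889380²·(1 − 0.23773137)·89.8/3609 = 0.0031711628.
South: Wₕ = 0.26255825; term = 0.26255825²·(1 − 0.04575297)·30/446 = 0.0044248498.
East: Wₕ = 0.32854796; term = 0.32854796²·(1 − 0.04385965)·62.4/535 = 0.01203788.
Sum = 0.019633893.

0.01963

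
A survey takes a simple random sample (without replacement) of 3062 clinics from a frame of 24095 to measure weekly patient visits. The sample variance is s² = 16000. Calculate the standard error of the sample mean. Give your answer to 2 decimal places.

Under SRS without replacement, Var(ȳ) = (1 − f)·s²/n with f = n/N = 3062/24095 = 0.12708031.
Var(ȳ) = (1 − 0.12708031)·16000/3062 = 0.87291969·5.2253429 = 4.5613047.
SE(ȳ) = √(4.5613047) = 2.14.

2.14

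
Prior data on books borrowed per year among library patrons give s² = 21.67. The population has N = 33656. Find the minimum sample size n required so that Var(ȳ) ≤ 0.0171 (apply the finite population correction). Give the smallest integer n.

Without fpc, n₀ = s²/D = 21.67/0.0171 = 1267.2515.
With fpc, (1 − n/N)·s²/n ≤ D requires n ≥ n₀/(1 + n₀/N) = 1267.2515/(1 + 1267.2515/33656) = 1221.2671.
Rounding up, n = 1222.

1222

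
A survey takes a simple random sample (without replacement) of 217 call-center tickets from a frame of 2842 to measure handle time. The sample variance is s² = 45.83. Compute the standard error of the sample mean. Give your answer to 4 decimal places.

0.4417

Under SRS without replacement, Var(ȳ) = (1 − f)·s²/n with f = n/N = 217/2842 = 0.07635468.
Var(ȳ) = (1 − 0.07635468)·45.83/217 = 0.92364532·0.21119816 = 0.19507219.
SE(ȳ) = √(0.19507219) = 0.4417.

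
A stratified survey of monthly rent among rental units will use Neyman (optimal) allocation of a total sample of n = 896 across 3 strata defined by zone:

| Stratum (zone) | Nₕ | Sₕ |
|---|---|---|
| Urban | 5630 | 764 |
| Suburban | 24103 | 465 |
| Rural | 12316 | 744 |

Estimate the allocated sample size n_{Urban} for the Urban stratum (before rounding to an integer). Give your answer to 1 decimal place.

Neyman allocation: nₕ = n·NₕSₕ / Σⱼ NⱼSⱼ.
Σ NⱼSⱼ = 5630·764 + 24103·465 + 12316·744 = 2.4672319 × 10^7.
n_{Urban} = 896·5630·764 / (2.4672319 × 10^7) = 156.2.

156.2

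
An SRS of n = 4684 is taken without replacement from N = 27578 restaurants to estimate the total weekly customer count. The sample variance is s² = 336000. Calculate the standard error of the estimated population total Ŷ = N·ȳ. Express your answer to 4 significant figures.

212800

Var(Ŷ) = N²·Var(ȳ) = N²·(1 − n/N)·s²/n.
f = 4684/27578 = 0.16984553; Var(ȳ) = 0.83015447·336000/4684 = 59.549936.
Var(Ŷ) = 27578² · 59.549936 = 4.5290471 × 10^10.
SE(Ŷ) = √(4.5290471 × 10^10) = 212800.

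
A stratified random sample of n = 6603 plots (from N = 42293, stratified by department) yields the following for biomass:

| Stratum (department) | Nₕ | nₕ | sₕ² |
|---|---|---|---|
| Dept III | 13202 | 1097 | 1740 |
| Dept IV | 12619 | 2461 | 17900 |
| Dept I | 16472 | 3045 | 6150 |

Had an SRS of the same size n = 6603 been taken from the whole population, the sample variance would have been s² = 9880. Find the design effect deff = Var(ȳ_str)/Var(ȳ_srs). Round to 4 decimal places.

Var(ȳ_str) = Σ Wₕ²(1−fₕ)sₕ²/nₕ with Wₕ = Nₕ/42293:
  Dept III: (13202/42293)²·(1−1097/13202)·1740/1097 = 0.14171315
  Dept IV: (12619/42293)²·(1−2461/12619)·17900/2461 = 0.52123981
  Dept I: (16472/42293)²·(1−3045/16472)·6150/3045 = 0.24973313
  → Var(ȳ_str) = 0.91268609.
Var(ȳ_srs) = (1 − 6603/42293)·9880/6603 = 1.2626812.
deff = 0.91268609 / 1.2626812 = 0.7228.

0.7228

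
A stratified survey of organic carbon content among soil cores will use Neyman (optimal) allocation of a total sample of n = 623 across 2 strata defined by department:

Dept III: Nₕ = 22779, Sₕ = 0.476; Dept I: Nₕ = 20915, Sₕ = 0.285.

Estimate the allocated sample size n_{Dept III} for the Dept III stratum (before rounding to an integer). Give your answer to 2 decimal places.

Neyman allocation: nₕ = n·NₕSₕ / Σⱼ NⱼSⱼ.
Σ NⱼSⱼ = 22779·0.476 + 20915·0.285 = 16803.579.
n_{Dept III} = 623·22779·0.476 / 16803.579 = 402.00.

402.00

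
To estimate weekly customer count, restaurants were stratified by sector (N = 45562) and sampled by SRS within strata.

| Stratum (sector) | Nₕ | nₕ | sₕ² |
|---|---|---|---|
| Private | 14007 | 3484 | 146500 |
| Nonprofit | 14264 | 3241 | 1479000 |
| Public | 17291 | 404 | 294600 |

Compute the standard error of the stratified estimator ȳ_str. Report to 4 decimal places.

11.8372

Var(ȳ_str) = Σₕ Wₕ²(1 − fₕ)sₕ²/nₕ with Wₕ = Nₕ/N, N = 45562.
Private: Wₕ = 0.30742724; term = 0.30742724²·(1 − 0.24873278)·146500/3484 = 2.9856481.
Nonprofit: Wₕ = 0.31306791; term = 0.31306791²·(1 − 0.22721537)·1479000/3241 = 34.564058.
Public: Wₕ = 0.37950485; term = 0.37950485²·(1 − 0.02336476)·294600/404 = 102.56955.
Sum = 140.11926.
SE = √(140.11926) = 11.8372.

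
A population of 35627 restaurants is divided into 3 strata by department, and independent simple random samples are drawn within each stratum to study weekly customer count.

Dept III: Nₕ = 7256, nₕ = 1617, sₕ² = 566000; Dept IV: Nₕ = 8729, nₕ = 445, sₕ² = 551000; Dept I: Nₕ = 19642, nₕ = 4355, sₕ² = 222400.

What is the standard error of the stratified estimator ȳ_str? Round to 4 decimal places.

9.6904

Var(ȳ_str) = Σₕ Wₕ²(1 − fₕ)sₕ²/nₕ with Wₕ = Nₕ/N, N = 35627.
Dept III: Wₕ = 0.20366576; term = 0.20366576²·(1 − 0.22285006)·566000/1617 = 11.283589.
Dept IV: Wₕ = 0.24501081; term = 0.24501081²·(1 − 0.05097949)·551000/445 = 70.540359.
Dept I: Wₕ = 0.55132343; term = 0.55132343²·(1 − 0.22171877)·222400/4355 = 12.080811.
Sum = 93.904759.
SE = √(93.904759) = 9.6904.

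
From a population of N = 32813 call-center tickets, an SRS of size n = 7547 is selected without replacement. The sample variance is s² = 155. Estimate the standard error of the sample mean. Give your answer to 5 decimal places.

Under SRS without replacement, Var(ȳ) = (1 − f)·s²/n with f = n/N = 7547/32813 = 0.23000030.
Var(ȳ) = (1 − 0.23000030)·155/7547 = 0.76999970·0.020537962 = 0.015814225.
SE(ȳ) = √(0.015814225) = 0.12575.

0.12575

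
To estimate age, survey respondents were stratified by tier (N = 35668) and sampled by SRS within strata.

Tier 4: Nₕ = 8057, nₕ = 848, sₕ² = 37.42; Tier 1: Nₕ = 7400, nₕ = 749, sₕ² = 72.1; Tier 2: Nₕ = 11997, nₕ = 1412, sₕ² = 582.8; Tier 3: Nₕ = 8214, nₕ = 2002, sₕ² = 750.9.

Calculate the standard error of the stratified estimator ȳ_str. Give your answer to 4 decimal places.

Var(ȳ_str) = Σₕ Wₕ²(1 − fₕ)sₕ²/nₕ with Wₕ = Nₕ/N, N = 35668.
Tier 4: Wₕ = 0.22588875; term = 0.22588875²·(1 − 0.10525009)·37.42/848 = 0.0020146463.
Tier 1: Wₕ = 0.20746888; term = 0.20746888²·(1 − 0.10121622)·72.1/749 = 0.0037240422.
Tier 2: Wₕ = 0.33635191; term = 0.33635191²·(1 − 0.11769609)·582.8/1412 = 0.041199396.
Tier 3: Wₕ = 0.23029046; term = 0.23029046²·(1 − 0.24373022)·750.9/2002 = 0.015043423.
Sum = 0.061981508.
SE = √(0.061981508) = 0.2490.

0.2490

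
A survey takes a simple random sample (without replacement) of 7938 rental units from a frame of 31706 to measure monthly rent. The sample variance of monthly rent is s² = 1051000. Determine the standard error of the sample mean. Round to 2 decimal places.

Under SRS without replacement, Var(ȳ) = (1 − f)·s²/n with f = n/N = 7938/31706 = 0.25036271.
Var(ȳ) = (1 − 0.25036271)·1051000/7938 = 0.74963729·132.40111 = 99.252809.
SE(ȳ) = √(99.252809) = 9.96.

9.96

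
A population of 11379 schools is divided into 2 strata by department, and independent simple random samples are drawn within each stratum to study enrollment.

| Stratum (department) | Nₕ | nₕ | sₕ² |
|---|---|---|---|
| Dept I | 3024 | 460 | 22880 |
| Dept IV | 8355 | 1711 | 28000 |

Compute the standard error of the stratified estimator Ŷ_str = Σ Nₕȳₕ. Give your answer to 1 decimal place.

35973.2

Var(Ŷ_str) = Σₕ Nₕ²(1 − fₕ)sₕ²/nₕ.
Dept I: 3024²·(1 − 460/3024)·22880/460 = 3.8565414 × 10^8.
Dept IV: 8355²·(1 − 1711/8355)·28000/1711 = 9.0841459 × 10^8.
Sum = 1.2940687 × 10^9.
SE = √(1.2940687 × 10^9) = 35973.2.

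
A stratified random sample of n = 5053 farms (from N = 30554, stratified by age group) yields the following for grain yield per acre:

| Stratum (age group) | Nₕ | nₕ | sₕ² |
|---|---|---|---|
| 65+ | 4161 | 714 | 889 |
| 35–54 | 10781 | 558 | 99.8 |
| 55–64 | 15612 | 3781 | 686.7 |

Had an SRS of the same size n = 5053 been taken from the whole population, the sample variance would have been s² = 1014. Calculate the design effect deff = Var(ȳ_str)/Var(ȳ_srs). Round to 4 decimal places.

Var(ȳ_str) = Σ Wₕ²(1−fₕ)sₕ²/nₕ with Wₕ = Nₕ/30554:
  65+: (4161/30554)²·(1−714/4161)·889/714 = 0.019129622
  35–54: (10781/30554)²·(1−558/10781)·99.8/558 = 0.021115317
  55–64: (15612/30554)²·(1−3781/15612)·686.7/3781 = 0.035933889
  → Var(ȳ_str) = 0.076178828.
Var(ȳ_srs) = (1 − 5053/30554)·1014/5053 = 0.16748572.
deff = 0.076178828 / 0.16748572 = 0.4548.

0.4548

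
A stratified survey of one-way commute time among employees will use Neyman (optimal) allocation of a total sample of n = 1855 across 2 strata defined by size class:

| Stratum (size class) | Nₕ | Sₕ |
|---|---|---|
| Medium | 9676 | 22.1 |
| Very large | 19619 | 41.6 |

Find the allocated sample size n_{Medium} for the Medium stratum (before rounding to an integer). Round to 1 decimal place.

385.1

Neyman allocation: nₕ = n·NₕSₕ / Σⱼ NⱼSⱼ.
Σ NⱼSⱼ = 9676·22.1 + 19619·41.6 = 1.02999 × 10^6.
n_{Medium} = 1855·9676·22.1 / (1.02999 × 10^6) = 385.1.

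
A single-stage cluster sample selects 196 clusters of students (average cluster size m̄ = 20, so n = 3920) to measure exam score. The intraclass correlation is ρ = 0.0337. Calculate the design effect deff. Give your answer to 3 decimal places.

1.640

deff = 1 + (20 − 1)·0.0337 = 1 + 0.6403 = 1.6403.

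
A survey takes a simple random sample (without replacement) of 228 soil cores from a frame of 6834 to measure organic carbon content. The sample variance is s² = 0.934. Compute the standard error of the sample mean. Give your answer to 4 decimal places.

Under SRS without replacement, Var(ȳ) = (1 − f)·s²/n with f = n/N = 228/6834 = 0.03336260.
Var(ȳ) = (1 − 0.03336260)·0.934/228 = 0.96663740·0.0040964912 = 0.0039598216.
SE(ȳ) = √(0.0039598216) = 0.0629.

0.0629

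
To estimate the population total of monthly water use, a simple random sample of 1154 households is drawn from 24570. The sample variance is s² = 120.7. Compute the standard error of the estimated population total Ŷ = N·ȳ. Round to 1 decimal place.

7757.3

Var(Ŷ) = N²·Var(ȳ) = N²·(1 − n/N)·s²/n.
f = 1154/24570 = 0.04696785; Var(ȳ) = 0.95303215·120.7/1154 = 0.099680226.
Var(Ŷ) = 24570² · 0.099680226 = 6.0175447 × 10^7.
SE(Ŷ) = √(6.0175447 × 10^7) = 7757.3.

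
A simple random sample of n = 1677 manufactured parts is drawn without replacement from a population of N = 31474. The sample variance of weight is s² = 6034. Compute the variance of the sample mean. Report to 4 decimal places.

3.4064

Under SRS without replacement, Var(ȳ) = (1 − f)·s²/n with f = n/N = 1677/31474 = 0.05328207.
Var(ȳ) = (1 − 0.05328207)·6034/1677 = 0.94671793·3.5980918 = 3.406378.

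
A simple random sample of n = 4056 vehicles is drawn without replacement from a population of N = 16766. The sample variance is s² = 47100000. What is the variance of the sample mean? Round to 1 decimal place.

Under SRS without replacement, Var(ȳ) = (1 − f)·s²/n with f = n/N = 4056/16766 = 0.24191817.
Var(ȳ) = (1 − 0.24191817)·47100000/4056 = 0.75808183·11612.426 = 8803.1692.

8803.2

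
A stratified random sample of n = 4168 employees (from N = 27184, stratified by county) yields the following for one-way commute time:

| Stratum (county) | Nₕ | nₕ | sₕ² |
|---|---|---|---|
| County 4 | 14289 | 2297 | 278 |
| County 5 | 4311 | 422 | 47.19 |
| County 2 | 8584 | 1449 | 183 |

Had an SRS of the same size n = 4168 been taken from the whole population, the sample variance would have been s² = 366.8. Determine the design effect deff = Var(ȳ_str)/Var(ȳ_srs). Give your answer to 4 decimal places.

Var(ȳ_str) = Σ Wₕ²(1−fₕ)sₕ²/nₕ with Wₕ = Nₕ/27184:
  County 4: (14289/27184)²·(1−2297/14289)·278/2297 = 0.028064062
  County 5: (4311/27184)²·(1−422/4311)·47.19/422 = 0.0025370368
  County 2: (8584/27184)²·(1−1449/8584)·183/1449 = 0.01046742
  → Var(ȳ_str) = 0.041068519.
Var(ȳ_srs) = (1 − 4168/27184)·366.8/4168 = 0.074510607.
deff = 0.041068519 / 0.074510607 = 0.5512.

0.5512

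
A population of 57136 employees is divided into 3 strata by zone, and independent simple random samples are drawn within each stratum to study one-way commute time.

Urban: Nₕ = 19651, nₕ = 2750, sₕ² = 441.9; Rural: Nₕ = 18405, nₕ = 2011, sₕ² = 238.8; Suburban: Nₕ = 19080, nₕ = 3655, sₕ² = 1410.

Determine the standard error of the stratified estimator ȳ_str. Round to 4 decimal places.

Var(ȳ_str) = Σₕ Wₕ²(1 − fₕ)sₕ²/nₕ with Wₕ = Nₕ/N, N = 57136.
Urban: Wₕ = 0.34393377; term = 0.34393377²·(1 − 0.13994199)·441.9/2750 = 0.016348153.
Rural: Wₕ = 0.32212616; term = 0.32212616²·(1 − 0.10926379)·238.8/2011 = 0.010975475.
Suburban: Wₕ = 0.33394007; term = 0.33394007²·(1 − 0.19156184)·1410/3655 = 0.034778881.
Sum = 0.062102509.
SE = √(0.062102509) = 0.2492.

0.2492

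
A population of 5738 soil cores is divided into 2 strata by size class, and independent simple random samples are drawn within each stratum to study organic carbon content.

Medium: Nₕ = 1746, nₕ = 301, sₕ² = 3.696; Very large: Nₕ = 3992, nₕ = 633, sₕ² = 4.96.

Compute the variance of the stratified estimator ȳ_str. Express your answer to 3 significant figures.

0.00413

Var(ȳ_str) = Σₕ Wₕ²(1 − fₕ)sₕ²/nₕ with Wₕ = Nₕ/N, N = 5738.
Medium: Wₕ = 0.30428721; term = 0.30428721²·(1 − 0.17239404)·3.696/301 = 9.4092816 × 10^-4.
Very large: Wₕ = 0.69571279; term = 0.69571279²·(1 − 0.15856713)·4.96/633 = 0.0031912249.
Sum = 0.0041321531.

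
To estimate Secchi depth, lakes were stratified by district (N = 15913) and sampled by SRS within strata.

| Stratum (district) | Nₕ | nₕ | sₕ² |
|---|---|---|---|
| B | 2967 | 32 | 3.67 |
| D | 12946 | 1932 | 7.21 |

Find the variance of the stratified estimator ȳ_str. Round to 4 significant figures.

Var(ȳ_str) = Σₕ Wₕ²(1 − fₕ)sₕ²/nₕ with Wₕ = Nₕ/N, N = 15913.
B: Wₕ = 0.18645133; term = 0.18645133²·(1 − 0.01078531)·3.67/32 = 0.0039440064.
D: Wₕ = 0.81354867; term = 0.81354867²·(1 − 0.14923529)·7.21/1932 = 0.0021013805.
Sum = 0.0060453869.

0.006045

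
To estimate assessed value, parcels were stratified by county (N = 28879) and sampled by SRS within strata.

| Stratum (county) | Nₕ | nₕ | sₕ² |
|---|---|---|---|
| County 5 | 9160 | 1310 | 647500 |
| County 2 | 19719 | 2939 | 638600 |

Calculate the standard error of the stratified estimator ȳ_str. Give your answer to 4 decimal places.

11.3500

Var(ȳ_str) = Σₕ Wₕ²(1 − fₕ)sₕ²/nₕ with Wₕ = Nₕ/N, N = 28879.
County 5: Wₕ = 0.31718550; term = 0.31718550²·(1 − 0.14301310)·647500/1310 = 42.615669.
County 2: Wₕ = 0.68281450; term = 0.68281450²·(1 − 0.14904407)·638600/2939 = 86.206869.
Sum = 128.82254.
SE = √(128.82254) = 11.3500.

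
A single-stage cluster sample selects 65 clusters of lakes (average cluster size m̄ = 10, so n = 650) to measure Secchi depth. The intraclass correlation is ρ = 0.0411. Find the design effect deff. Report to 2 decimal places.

deff = 1 + (10 − 1)·0.0411 = 1 + 0.3699 = 1.3699.

1.37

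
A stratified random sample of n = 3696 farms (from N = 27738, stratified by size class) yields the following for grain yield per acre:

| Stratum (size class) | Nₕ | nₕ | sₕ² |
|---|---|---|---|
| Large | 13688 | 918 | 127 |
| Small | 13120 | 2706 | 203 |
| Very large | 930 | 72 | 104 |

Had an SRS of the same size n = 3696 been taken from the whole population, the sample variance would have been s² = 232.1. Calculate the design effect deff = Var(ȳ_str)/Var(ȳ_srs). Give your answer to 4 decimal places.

Var(ȳ_str) = Σ Wₕ²(1−fₕ)sₕ²/nₕ with Wₕ = Nₕ/27738:
  Large: (13688/27738)²·(1−918/13688)·127/918 = 0.031429802
  Small: (13120/27738)²·(1−2706/13120)·203/2706 = 0.013321998
  Very large: (930/27738)²·(1−72/930)·104/72 = 0.001498031
  → Var(ȳ_str) = 0.046249831.
Var(ȳ_srs) = (1 − 3696/27738)·232.1/3696 = 0.054430037.
deff = 0.046249831 / 0.054430037 = 0.8497.

0.8497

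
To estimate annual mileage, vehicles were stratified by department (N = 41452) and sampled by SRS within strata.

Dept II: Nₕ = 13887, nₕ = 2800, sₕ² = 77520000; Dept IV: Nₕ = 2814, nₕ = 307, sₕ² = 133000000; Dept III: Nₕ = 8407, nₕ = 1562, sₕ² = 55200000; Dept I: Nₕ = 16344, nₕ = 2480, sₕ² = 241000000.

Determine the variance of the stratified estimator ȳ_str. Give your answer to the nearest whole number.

18258

Var(ȳ_str) = Σₕ Wₕ²(1 − fₕ)sₕ²/nₕ with Wₕ = Nₕ/N, N = 41452.
Dept II: Wₕ = 0.33501399; term = 0.33501399²·(1 − 0.20162742)·77520000/2800 = 2480.7742.
Dept IV: Wₕ = 0.06788575; term = 0.06788575²·(1 − 0.10909737)·133000000/307 = 1778.6918.
Dept III: Wₕ = 0.20281289; term = 0.20281289²·(1 − 0.18579755)·55200000/1562 = 1183.5363.
Dept I: Wₕ = 0.39428737; term = 0.39428737²·(1 − 0.15173764)·241000000/2480 = 12815.079.
Sum = 18258.081.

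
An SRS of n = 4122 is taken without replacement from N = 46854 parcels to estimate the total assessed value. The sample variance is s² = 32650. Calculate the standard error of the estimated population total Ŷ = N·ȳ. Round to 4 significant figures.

125900

Var(Ŷ) = N²·Var(ȳ) = N²·(1 − n/N)·s²/n.
f = 4122/46854 = 0.08797541; Var(ȳ) = 0.91202459·32650/4122 = 7.2240667.
Var(Ŷ) = 46854² · 7.2240667 = 1.5858974 × 10^10.
SE(Ŷ) = √(1.5858974 × 10^10) = 125900.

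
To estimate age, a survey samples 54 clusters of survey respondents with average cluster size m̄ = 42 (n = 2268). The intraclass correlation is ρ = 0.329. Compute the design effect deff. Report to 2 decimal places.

14.49

deff = 1 + (42 − 1)·0.329 = 1 + 13.489 = 14.489.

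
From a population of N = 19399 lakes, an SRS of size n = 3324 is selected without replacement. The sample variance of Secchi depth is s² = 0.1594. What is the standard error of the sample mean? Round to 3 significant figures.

0.00630

Under SRS without replacement, Var(ȳ) = (1 − f)·s²/n with f = n/N = 3324/19399 = 0.17134904.
Var(ȳ) = (1 − 0.17134904)·0.1594/3324 = 0.82865096·4.7954272 × 10^-5 = 3.9737354 × 10^-5.
SE(ȳ) = √(3.9737354 × 10^-5) = 0.00630.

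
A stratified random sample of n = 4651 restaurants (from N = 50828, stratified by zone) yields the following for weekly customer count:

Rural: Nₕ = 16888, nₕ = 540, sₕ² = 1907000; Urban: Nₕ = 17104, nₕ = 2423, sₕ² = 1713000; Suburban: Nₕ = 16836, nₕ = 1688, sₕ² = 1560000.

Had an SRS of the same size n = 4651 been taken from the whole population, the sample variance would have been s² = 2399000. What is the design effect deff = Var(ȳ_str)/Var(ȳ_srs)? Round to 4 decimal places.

Var(ȳ_str) = Σ Wₕ²(1−fₕ)sₕ²/nₕ with Wₕ = Nₕ/50828:
  Rural: (16888/50828)²·(1−540/16888)·1907000/540 = 377.39291
  Urban: (17104/50828)²·(1−2423/17104)·1713000/2423 = 68.71495
  Suburban: (16836/50828)²·(1−1688/16836)·1560000/1688 = 91.230557
  → Var(ȳ_str) = 537.33842.
Var(ȳ_srs) = (1 − 4651/50828)·2399000/4651 = 468.60466.
deff = 537.33842 / 468.60466 = 1.1467.

1.1467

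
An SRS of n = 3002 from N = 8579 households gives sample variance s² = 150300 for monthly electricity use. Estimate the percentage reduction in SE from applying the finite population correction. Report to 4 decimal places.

19.3727

f = n/N = 3002/8579 = 0.34992423.
SE_no-fpc = √(s²/n) = 7.0757771; SE_fpc = √((1−f)s²/n) = 5.7050064.
Ratio = √(1−f) = 0.80627276. Reduction = 100·(1 − 0.80627276) = 19.3727%.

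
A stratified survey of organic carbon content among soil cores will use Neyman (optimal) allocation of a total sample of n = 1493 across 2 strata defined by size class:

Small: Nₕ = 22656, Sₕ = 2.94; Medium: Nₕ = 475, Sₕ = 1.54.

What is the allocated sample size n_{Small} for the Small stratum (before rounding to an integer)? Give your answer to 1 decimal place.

1476.8

Neyman allocation: nₕ = n·NₕSₕ / Σⱼ NⱼSⱼ.
Σ NⱼSⱼ = 22656·2.94 + 475·1.54 = 67340.14.
n_{Small} = 1493·22656·2.94 / 67340.14 = 1476.8.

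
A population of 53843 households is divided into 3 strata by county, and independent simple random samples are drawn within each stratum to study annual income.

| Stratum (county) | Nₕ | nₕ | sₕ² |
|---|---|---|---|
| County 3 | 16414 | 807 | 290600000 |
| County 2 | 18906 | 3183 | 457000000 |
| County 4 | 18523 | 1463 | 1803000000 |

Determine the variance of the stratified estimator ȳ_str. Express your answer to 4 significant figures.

180900

Var(ȳ_str) = Σₕ Wₕ²(1 − fₕ)sₕ²/nₕ with Wₕ = Nₕ/N, N = 53843.
County 3: Wₕ = 0.30484928; term = 0.30484928²·(1 − 0.04916535)·290600000/807 = 31819.799.
County 2: Wₕ = 0.35113199; term = 0.35113199²·(1 − 0.16835925)·457000000/3183 = 14721.638.
County 4: Wₕ = 0.34401872; term = 0.34401872²·(1 − 0.07898289)·1803000000/1463 = 134333.17.
Sum = 180874.61.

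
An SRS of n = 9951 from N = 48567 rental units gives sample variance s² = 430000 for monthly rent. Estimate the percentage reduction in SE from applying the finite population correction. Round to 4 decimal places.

10.8312

f = n/N = 9951/48567 = 0.20489221.
SE_no-fpc = √(s²/n) = 6.5735635; SE_fpc = √((1−f)s²/n) = 5.8615688.
Ratio = √(1−f) = 0.89168817. Reduction = 100·(1 − 0.89168817) = 10.8312%.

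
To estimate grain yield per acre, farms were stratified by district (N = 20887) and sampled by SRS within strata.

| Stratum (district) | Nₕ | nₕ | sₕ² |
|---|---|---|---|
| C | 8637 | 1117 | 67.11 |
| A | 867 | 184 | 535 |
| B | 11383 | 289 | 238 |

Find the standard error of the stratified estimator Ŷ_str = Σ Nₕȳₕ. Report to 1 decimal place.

10470.0

Var(Ŷ_str) = Σₕ Nₕ²(1 − fₕ)sₕ²/nₕ.
C: 8637²·(1 − 1117/8637)·67.11/1117 = 3.9022476 × 10^6.
A: 867²·(1 − 184/867)·535/184 = 1.7217725 × 10^6.
B: 11383²·(1 − 289/11383)·238/289 = 1.0399777 × 10^8.
Sum = 1.0962179 × 10^8.
SE = √(1.0962179 × 10^8) = 10470.0.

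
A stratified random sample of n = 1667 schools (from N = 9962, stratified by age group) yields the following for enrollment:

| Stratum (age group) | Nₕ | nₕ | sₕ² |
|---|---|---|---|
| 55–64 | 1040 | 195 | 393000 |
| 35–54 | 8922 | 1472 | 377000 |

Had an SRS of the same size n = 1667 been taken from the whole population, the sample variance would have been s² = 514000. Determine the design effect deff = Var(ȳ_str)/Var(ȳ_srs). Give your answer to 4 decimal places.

0.7376

Var(ȳ_str) = Σ Wₕ²(1−fₕ)sₕ²/nₕ with Wₕ = Nₕ/9962:
  55–64: (1040/9962)²·(1−195/1040)·393000/195 = 17.846576
  35–54: (8922/9962)²·(1−1472/8922)·377000/1472 = 171.53745
  → Var(ȳ_str) = 189.38403.
Var(ȳ_srs) = (1 − 1667/9962)·514000/1667 = 256.74227.
deff = 189.38403 / 256.74227 = 0.7376.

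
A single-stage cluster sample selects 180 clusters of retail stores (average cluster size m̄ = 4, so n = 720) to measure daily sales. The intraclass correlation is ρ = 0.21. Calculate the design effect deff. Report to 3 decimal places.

deff = 1 + (4 − 1)·0.21 = 1 + 0.63 = 1.63.

1.630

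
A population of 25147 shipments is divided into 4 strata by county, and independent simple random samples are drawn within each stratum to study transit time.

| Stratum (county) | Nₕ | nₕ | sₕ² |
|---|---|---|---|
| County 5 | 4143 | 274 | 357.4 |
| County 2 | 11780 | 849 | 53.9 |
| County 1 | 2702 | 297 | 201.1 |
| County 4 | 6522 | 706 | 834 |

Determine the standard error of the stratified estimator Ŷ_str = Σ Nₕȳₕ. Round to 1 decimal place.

8848.3

Var(Ŷ_str) = Σₕ Nₕ²(1 − fₕ)sₕ²/nₕ.
County 5: 4143²·(1 − 274/4143)·357.4/274 = 2.0908248 × 10^7.
County 2: 11780²·(1 − 849/11780)·53.9/849 = 8.1749717 × 10^6.
County 1: 2702²·(1 − 297/2702)·201.1/297 = 4.4000341 × 10^6.
County 4: 6522²·(1 − 706/6522)·834/706 = 4.4809133 × 10^7.
Sum = 7.8292387 × 10^7.
SE = √(7.8292387 × 10^7) = 8848.3.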